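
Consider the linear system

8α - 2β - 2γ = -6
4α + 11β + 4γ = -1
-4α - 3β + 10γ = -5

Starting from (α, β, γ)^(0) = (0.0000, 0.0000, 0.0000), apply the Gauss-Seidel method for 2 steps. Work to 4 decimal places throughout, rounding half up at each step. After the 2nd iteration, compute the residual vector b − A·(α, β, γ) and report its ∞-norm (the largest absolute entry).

0.7252

Iteration 1:
  α = (-6 - (-2)·0.0000 - (-2)·0.0000) / (8) = -0.7500
  β = (-1 - (4)·-0.7500 - (4)·0.0000) / (11) = 0.1818
  γ = (-5 - (-4)·-0.7500 - (-3)·0.1818) / (10) = -0.7455
Iteration 2:
  α = (-6 - (-2)·0.1818 - (-2)·-0.7455) / (8) = -0.8909
  β = (-1 - (4)·-0.8909 - (4)·-0.7455) / (11) = 0.5041
  γ = (-5 - (-4)·-0.8909 - (-3)·0.5041) / (10) = -0.7051
Residual b − A·x = (0.7252, -0.1611, -0.0003); ∞-norm = 0.7252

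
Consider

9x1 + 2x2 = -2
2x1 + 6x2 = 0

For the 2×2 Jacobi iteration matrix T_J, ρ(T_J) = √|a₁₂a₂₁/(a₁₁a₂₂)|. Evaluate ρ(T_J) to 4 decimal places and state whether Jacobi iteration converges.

a₁₂a₂₁/(a₁₁a₂₂) = (2)·(2) / ((9)·(6)) = 0.074074
ρ = √|0.074074| = √0.074074 = 0.2722
ρ < 1, so Jacobi converges

0.2722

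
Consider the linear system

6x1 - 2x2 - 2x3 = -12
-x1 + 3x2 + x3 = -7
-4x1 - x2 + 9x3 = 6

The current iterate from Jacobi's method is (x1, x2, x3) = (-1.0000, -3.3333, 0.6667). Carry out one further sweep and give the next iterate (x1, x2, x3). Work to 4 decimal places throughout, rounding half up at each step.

One sweep:
  x1 = (-12 - (-2)·-3.3333 - (-2)·0.6667) / (6) = -2.8889
  x2 = (-7 - (-1)·-1.0000 - (1)·0.6667) / (3) = -2.8889
  x3 = (6 - (-4)·-1.0000 - (-1)·-3.3333) / (9) = -0.1481

(-2.8889, -2.8889, -0.1481)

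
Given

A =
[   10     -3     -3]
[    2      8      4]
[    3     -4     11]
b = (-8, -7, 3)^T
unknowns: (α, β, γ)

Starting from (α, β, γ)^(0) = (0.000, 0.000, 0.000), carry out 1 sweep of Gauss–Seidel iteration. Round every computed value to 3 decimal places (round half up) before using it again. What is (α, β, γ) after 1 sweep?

(-0.800, -0.675, 0.245)

Iteration 1:
  α = (-8 - (-3)·0.000 - (-3)·0.000) / (10) = -0.800
  β = (-7 - (2)·-0.800 - (4)·0.000) / (8) = -0.675
  γ = (3 - (3)·-0.800 - (-4)·-0.675) / (11) = 0.245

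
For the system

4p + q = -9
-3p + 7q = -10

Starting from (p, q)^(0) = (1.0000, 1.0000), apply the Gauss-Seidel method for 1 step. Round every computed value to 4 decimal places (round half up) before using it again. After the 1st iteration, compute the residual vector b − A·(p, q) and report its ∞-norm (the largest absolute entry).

3.5000

Iteration 1:
  p = (-9 - (1)·1.0000) / (4) = -2.5000
  q = (-10 - (-3)·-2.5000) / (7) = -2.5000
Residual b − A·x = (3.5000, 0.0000); ∞-norm = 3.5000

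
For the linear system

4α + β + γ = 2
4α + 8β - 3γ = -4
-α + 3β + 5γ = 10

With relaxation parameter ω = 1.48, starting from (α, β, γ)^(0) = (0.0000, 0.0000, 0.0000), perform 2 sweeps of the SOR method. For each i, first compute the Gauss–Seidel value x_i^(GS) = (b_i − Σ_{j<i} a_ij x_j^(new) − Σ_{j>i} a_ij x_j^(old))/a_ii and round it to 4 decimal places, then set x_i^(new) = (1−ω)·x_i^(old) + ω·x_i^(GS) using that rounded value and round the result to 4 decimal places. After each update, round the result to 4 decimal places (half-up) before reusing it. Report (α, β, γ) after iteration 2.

(-0.7381, 2.8232, -1.8402)

Iteration 1:
  α: GS value = (2 - (1)·0.0000 - (1)·0.0000) / (4) = 0.5000;  α ← (1−ω)·0.0000 + ω·0.5000 = 0.7400
  β: GS value = (-4 - (4)·0.7400 - (-3)·0.0000) / (8) = -0.8700;  β ← (1−ω)·0.0000 + ω·-0.8700 = -1.2876
  γ: GS value = (10 - (-1)·0.7400 - (3)·-1.2876) / (5) = 2.9206;  γ ← (1−ω)·0.0000 + ω·2.9206 = 4.3225
Iteration 2:
  α: GS value = (2 - (1)·-1.2876 - (1)·4.3225) / (4) = -0.2587;  α ← (1−ω)·0.7400 + ω·-0.2587 = -0.7381
  β: GS value = (-4 - (4)·-0.7381 - (-3)·4.3225) / (8) = 1.4900;  β ← (1−ω)·-1.2876 + ω·1.4900 = 2.8232
  γ: GS value = (10 - (-1)·-0.7381 - (3)·2.8232) / (5) = 0.1585;  γ ← (1−ω)·4.3225 + ω·0.1585 = -1.8402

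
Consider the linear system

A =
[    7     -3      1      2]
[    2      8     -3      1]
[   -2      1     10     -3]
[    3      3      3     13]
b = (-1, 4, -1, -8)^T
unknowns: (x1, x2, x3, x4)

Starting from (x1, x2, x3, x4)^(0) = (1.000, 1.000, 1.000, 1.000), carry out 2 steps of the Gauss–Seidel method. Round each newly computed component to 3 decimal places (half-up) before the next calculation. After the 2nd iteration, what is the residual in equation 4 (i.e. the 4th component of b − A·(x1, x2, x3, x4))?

Iteration 1:
  x1 = (-1 - (-3)·1.000 - (1)·1.000 - (2)·1.000) / (7) = -0.143
  x2 = (4 - (2)·-0.143 - (-3)·1.000 - (1)·1.000) / (8) = 0.786
  x3 = (-1 - (-2)·-0.143 - (1)·0.786 - (-3)·1.000) / (10) = 0.093
  x4 = (-8 - (3)·-0.143 - (3)·0.786 - (3)·0.093) / (13) = -0.785
Iteration 2:
  x1 = (-1 - (-3)·0.786 - (1)·0.093 - (2)·-0.785) / (7) = 0.405
  x2 = (4 - (2)·0.405 - (-3)·0.093 - (1)·-0.785) / (8) = 0.532
  x3 = (-1 - (-2)·0.405 - (1)·0.532 - (-3)·-0.785) / (10) = -0.308
  x4 = (-8 - (3)·0.405 - (3)·0.532 - (3)·-0.308) / (13) = -0.761
Residual b − A·x = (-0.409, -1.229, 0.075, 0.006)

0.006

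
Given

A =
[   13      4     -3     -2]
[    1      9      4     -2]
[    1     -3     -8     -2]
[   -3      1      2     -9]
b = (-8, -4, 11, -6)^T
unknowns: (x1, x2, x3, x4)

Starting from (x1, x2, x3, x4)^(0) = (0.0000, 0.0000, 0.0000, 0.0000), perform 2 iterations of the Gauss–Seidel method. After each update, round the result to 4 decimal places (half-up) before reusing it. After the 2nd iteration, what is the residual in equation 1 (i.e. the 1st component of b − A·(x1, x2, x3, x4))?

Iteration 1:
  x1 = (-8 - (4)·0.0000 - (-3)·0.0000 - (-2)·0.0000) / (13) = -0.6154
  x2 = (-4 - (1)·-0.6154 - (4)·0.0000 - (-2)·0.0000) / (9) = -0.3761
  x3 = (11 - (1)·-0.6154 - (-3)·-0.3761 - (-2)·0.0000) / (-8) = -1.3109
  x4 = (-6 - (-3)·-0.6154 - (1)·-0.3761 - (2)·-1.3109) / (-9) = 0.5387
Iteration 2:
  x1 = (-8 - (4)·-0.3761 - (-3)·-1.3109 - (-2)·0.5387) / (13) = -0.7193
  x2 = (-4 - (1)·-0.7193 - (4)·-1.3109 - (-2)·0.5387) / (9) = 0.3378
  x3 = (11 - (1)·-0.7193 - (-3)·0.3378 - (-2)·0.5387) / (-8) = -1.7263
  x4 = (-6 - (-3)·-0.7193 - (1)·0.3378 - (2)·-1.7263) / (-9) = 0.5603
Residual b − A·x = (-4.0586, 1.7049, 0.0429, -0.0004)

-4.0586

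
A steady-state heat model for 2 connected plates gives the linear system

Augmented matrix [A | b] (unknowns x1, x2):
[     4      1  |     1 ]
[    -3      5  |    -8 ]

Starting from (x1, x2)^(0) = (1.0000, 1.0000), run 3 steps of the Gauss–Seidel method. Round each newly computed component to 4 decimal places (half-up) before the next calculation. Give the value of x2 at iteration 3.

Iteration 1:
  x1 = (1 - (1)·1.0000) / (4) = 0.0000
  x2 = (-8 - (-3)·0.0000) / (5) = -1.6000
Iteration 2:
  x1 = (1 - (1)·-1.6000) / (4) = 0.6500
  x2 = (-8 - (-3)·0.6500) / (5) = -1.2100
Iteration 3:
  x1 = (1 - (1)·-1.2100) / (4) = 0.5525
  x2 = (-8 - (-3)·0.5525) / (5) = -1.2685

-1.2685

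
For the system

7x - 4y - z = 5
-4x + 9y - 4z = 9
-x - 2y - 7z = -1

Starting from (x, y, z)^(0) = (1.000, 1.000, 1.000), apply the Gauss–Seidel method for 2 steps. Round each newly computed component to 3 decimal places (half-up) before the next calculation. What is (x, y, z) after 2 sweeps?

Iteration 1:
  x = (5 - (-4)·1.000 - (-1)·1.000) / (7) = 1.429
  y = (9 - (-4)·1.429 - (-4)·1.000) / (9) = 2.080
  z = (-1 - (-1)·1.429 - (-2)·2.080) / (-7) = -0.656
Iteration 2:
  x = (5 - (-4)·2.080 - (-1)·-0.656) / (7) = 1.809
  y = (9 - (-4)·1.809 - (-4)·-0.656) / (9) = 1.512
  z = (-1 - (-1)·1.809 - (-2)·1.512) / (-7) = -0.548

(1.809, 1.512, -0.548)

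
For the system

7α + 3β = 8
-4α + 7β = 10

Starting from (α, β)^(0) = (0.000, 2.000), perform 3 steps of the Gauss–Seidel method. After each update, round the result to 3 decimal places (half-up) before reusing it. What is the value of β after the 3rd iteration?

1.667

Iteration 1:
  α = (8 - (3)·2.000) / (7) = 0.286
  β = (10 - (-4)·0.286) / (7) = 1.592
Iteration 2:
  α = (8 - (3)·1.592) / (7) = 0.461
  β = (10 - (-4)·0.461) / (7) = 1.692
Iteration 3:
  α = (8 - (3)·1.692) / (7) = 0.418
  β = (10 - (-4)·0.418) / (7) = 1.667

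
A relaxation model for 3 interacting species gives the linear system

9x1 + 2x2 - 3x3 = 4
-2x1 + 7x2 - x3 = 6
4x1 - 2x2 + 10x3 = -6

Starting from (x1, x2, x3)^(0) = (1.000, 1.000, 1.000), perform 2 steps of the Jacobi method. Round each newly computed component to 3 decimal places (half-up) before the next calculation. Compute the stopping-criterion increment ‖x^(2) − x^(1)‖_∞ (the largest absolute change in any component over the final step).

0.664

Iteration 1:
  x1 = (4 - (2)·1.000 - (-3)·1.000) / (9) = 0.556
  x2 = (6 - (-2)·1.000 - (-1)·1.000) / (7) = 1.286
  x3 = (-6 - (4)·1.000 - (-2)·1.000) / (10) = -0.800
Iteration 2:
  x1 = (4 - (2)·1.286 - (-3)·-0.800) / (9) = -0.108
  x2 = (6 - (-2)·0.556 - (-1)·-0.800) / (7) = 0.902
  x3 = (-6 - (4)·0.556 - (-2)·1.286) / (10) = -0.565
Change: (-0.664, -0.384, 0.235) → max |·| = 0.664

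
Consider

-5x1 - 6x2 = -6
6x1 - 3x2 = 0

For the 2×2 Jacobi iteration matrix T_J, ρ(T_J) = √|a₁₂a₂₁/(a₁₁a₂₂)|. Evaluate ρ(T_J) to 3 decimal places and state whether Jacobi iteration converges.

a₁₂a₂₁/(a₁₁a₂₂) = (-6)·(6) / ((-5)·(-3)) = -2.400000
ρ = √|-2.400000| = √2.400000 = 1.549
ρ > 1, so Jacobi diverges

1.549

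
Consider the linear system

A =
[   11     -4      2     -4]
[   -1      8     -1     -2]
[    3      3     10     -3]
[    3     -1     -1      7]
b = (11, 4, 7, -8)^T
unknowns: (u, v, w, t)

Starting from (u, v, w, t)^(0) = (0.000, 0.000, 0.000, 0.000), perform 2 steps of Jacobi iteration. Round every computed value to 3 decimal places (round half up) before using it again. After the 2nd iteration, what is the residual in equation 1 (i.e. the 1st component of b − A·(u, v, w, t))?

0.265

Iteration 1:
  u = (11 - (-4)·0.000 - (2)·0.000 - (-4)·0.000) / (11) = 1.000
  v = (4 - (-1)·0.000 - (-1)·0.000 - (-2)·0.000) / (8) = 0.500
  w = (7 - (3)·0.000 - (3)·0.000 - (-3)·0.000) / (10) = 0.700
  t = (-8 - (3)·0.000 - (-1)·0.000 - (-1)·0.000) / (7) = -1.143
Iteration 2:
  u = (11 - (-4)·0.500 - (2)·0.700 - (-4)·-1.143) / (11) = 0.639
  v = (4 - (-1)·1.000 - (-1)·0.700 - (-2)·-1.143) / (8) = 0.427
  w = (7 - (3)·1.000 - (3)·0.500 - (-3)·-1.143) / (10) = -0.093
  t = (-8 - (3)·1.000 - (-1)·0.500 - (-1)·0.700) / (7) = -1.400
Residual b − A·x = (0.265, -1.670, 0.532, 0.217)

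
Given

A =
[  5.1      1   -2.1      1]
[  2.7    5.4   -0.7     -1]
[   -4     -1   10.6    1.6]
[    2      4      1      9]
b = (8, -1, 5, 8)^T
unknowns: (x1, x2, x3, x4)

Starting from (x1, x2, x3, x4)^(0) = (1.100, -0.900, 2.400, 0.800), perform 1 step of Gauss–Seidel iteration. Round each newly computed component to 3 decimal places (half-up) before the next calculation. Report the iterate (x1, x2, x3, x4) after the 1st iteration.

Iteration 1:
  x1 = (8 - (1)·-0.900 - (-2.1)·2.400 - (1)·0.800) / (5.1) = 2.576
  x2 = (-1 - (2.7)·2.576 - (-0.7)·2.400 - (-1)·0.800) / (5.4) = -1.014
  x3 = (5 - (-4)·2.576 - (-1)·-1.014 - (1.6)·0.800) / (10.6) = 1.227
  x4 = (8 - (2)·2.576 - (4)·-1.014 - (1)·1.227) / (9) = 0.631

(2.576, -1.014, 1.227, 0.631)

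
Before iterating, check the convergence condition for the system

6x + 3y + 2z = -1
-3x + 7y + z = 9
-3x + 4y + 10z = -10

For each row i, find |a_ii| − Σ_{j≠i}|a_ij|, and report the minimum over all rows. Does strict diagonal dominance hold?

1

row 1: |6| − (3+2) = 1
row 2: |7| − (3+1) = 3
row 3: |10| − (3+4) = 3
minimum over rows = 1 → strictly diagonally dominant (convergence guaranteed)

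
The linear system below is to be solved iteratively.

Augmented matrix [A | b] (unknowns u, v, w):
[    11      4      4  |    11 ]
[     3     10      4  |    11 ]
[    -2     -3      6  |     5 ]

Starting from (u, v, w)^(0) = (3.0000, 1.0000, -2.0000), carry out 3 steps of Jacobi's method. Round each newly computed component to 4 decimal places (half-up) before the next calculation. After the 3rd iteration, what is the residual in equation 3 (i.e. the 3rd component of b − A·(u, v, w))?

3.3731

Iteration 1:
  u = (11 - (4)·1.0000 - (4)·-2.0000) / (11) = 1.3636
  v = (11 - (3)·3.0000 - (4)·-2.0000) / (10) = 1.0000
  w = (5 - (-2)·3.0000 - (-3)·1.0000) / (6) = 2.3333
Iteration 2:
  u = (11 - (4)·1.0000 - (4)·2.3333) / (11) = -0.2121
  v = (11 - (3)·1.3636 - (4)·2.3333) / (10) = -0.2424
  w = (5 - (-2)·1.3636 - (-3)·1.0000) / (6) = 1.7879
Iteration 3:
  u = (11 - (4)·-0.2424 - (4)·1.7879) / (11) = 0.4380
  v = (11 - (3)·-0.2121 - (4)·1.7879) / (10) = 0.4485
  w = (5 - (-2)·-0.2121 - (-3)·-0.2424) / (6) = 0.6414
Residual b − A·x = (1.8224, 2.6354, 3.3731)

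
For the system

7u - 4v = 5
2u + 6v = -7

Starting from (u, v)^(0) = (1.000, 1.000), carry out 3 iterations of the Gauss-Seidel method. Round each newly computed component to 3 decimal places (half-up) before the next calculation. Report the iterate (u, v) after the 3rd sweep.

Iteration 1:
  u = (5 - (-4)·1.000) / (7) = 1.286
  v = (-7 - (2)·1.286) / (6) = -1.595
Iteration 2:
  u = (5 - (-4)·-1.595) / (7) = -0.197
  v = (-7 - (2)·-0.197) / (6) = -1.101
Iteration 3:
  u = (5 - (-4)·-1.101) / (7) = 0.085
  v = (-7 - (2)·0.085) / (6) = -1.195

(0.085, -1.195)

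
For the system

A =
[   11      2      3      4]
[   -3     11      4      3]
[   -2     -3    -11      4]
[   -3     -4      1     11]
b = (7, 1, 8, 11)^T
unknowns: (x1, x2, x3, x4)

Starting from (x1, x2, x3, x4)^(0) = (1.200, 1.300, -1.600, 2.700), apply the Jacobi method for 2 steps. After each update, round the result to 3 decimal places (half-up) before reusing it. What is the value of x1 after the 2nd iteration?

Iteration 1:
  x1 = (7 - (2)·1.300 - (3)·-1.600 - (4)·2.700) / (11) = -0.145
  x2 = (1 - (-3)·1.200 - (4)·-1.600 - (3)·2.700) / (11) = 0.264
  x3 = (8 - (-2)·1.200 - (-3)·1.300 - (4)·2.700) / (-11) = -0.318
  x4 = (11 - (-3)·1.200 - (-4)·1.300 - (1)·-1.600) / (11) = 1.945
Iteration 2:
  x1 = (7 - (2)·0.264 - (3)·-0.318 - (4)·1.945) / (11) = -0.032
  x2 = (1 - (-3)·-0.145 - (4)·-0.318 - (3)·1.945) / (11) = -0.363
  x3 = (8 - (-2)·-0.145 - (-3)·0.264 - (4)·1.945) / (-11) = -0.066
  x4 = (11 - (-3)·-0.145 - (-4)·0.264 - (1)·-0.318) / (11) = 1.085

-0.032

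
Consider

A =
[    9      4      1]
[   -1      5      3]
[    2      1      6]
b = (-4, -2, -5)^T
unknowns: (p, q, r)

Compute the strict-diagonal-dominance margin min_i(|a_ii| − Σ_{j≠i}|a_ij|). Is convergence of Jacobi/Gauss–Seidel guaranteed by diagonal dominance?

row 1: |9| − (4+1) = 4
row 2: |5| − (1+3) = 1
row 3: |6| − (2+1) = 3
minimum over rows = 1 → strictly diagonally dominant (convergence guaranteed)

1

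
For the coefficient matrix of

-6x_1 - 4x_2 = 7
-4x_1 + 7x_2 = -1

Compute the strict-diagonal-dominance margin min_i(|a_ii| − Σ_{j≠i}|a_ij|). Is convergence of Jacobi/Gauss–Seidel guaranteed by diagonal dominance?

2

row 1: |-6| − (4) = 2
row 2: |7| − (4) = 3
minimum over rows = 2 → strictly diagonally dominant (convergence guaranteed)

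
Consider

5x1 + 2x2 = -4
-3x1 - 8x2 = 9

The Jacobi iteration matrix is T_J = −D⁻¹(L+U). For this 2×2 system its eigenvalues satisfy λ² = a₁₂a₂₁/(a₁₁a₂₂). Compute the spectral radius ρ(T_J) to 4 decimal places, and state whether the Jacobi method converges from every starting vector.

0.3873

a₁₂a₂₁/(a₁₁a₂₂) = (2)·(-3) / ((5)·(-8)) = 0.150000
ρ = √|0.150000| = √0.150000 = 0.3873
ρ < 1, so Jacobi converges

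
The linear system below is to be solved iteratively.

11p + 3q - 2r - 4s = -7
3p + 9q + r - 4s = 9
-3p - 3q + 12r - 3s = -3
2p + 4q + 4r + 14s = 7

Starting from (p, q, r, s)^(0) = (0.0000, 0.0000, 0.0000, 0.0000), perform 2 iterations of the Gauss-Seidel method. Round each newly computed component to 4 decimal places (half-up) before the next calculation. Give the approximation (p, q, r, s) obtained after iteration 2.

(-0.8863, 1.4294, -0.0455, 0.2312)

Iteration 1:
  p = (-7 - (3)·0.0000 - (-2)·0.0000 - (-4)·0.0000) / (11) = -0.6364
  q = (9 - (3)·-0.6364 - (1)·0.0000 - (-4)·0.0000) / (9) = 1.2121
  r = (-3 - (-3)·-0.6364 - (-3)·1.2121 - (-3)·0.0000) / (12) = -0.1061
  s = (7 - (2)·-0.6364 - (4)·1.2121 - (4)·-0.1061) / (14) = 0.2749
Iteration 2:
  p = (-7 - (3)·1.2121 - (-2)·-0.1061 - (-4)·0.2749) / (11) = -0.8863
  q = (9 - (3)·-0.8863 - (1)·-0.1061 - (-4)·0.2749) / (9) = 1.4294
  r = (-3 - (-3)·-0.8863 - (-3)·1.4294 - (-3)·0.2749) / (12) = -0.0455
  s = (7 - (2)·-0.8863 - (4)·1.4294 - (4)·-0.0455) / (14) = 0.2312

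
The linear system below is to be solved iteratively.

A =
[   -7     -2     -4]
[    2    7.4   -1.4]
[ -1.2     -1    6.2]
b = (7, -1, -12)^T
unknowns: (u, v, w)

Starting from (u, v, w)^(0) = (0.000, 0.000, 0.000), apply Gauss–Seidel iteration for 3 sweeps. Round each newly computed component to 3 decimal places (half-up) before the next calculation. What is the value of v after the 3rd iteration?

-0.596

Iteration 1:
  u = (7 - (-2)·0.000 - (-4)·0.000) / (-7) = -1.000
  v = (-1 - (2)·-1.000 - (-1.4)·0.000) / (7.4) = 0.135
  w = (-12 - (-1.2)·-1.000 - (-1)·0.135) / (6.2) = -2.107
Iteration 2:
  u = (7 - (-2)·0.135 - (-4)·-2.107) / (-7) = 0.165
  v = (-1 - (2)·0.165 - (-1.4)·-2.107) / (7.4) = -0.578
  w = (-12 - (-1.2)·0.165 - (-1)·-0.578) / (6.2) = -1.997
Iteration 3:
  u = (7 - (-2)·-0.578 - (-4)·-1.997) / (-7) = 0.306
  v = (-1 - (2)·0.306 - (-1.4)·-1.997) / (7.4) = -0.596
  w = (-12 - (-1.2)·0.306 - (-1)·-0.596) / (6.2) = -1.972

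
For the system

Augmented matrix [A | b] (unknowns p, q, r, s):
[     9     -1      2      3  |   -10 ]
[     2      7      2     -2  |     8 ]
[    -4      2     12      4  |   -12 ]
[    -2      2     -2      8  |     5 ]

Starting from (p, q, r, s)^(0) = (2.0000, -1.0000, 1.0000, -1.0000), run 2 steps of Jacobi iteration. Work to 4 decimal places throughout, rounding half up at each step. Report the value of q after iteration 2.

Iteration 1:
  p = (-10 - (-1)·-1.0000 - (2)·1.0000 - (3)·-1.0000) / (9) = -1.1111
  q = (8 - (2)·2.0000 - (2)·1.0000 - (-2)·-1.0000) / (7) = 0.0000
  r = (-12 - (-4)·2.0000 - (2)·-1.0000 - (4)·-1.0000) / (12) = 0.1667
  s = (5 - (-2)·2.0000 - (2)·-1.0000 - (-2)·1.0000) / (8) = 1.6250
Iteration 2:
  p = (-10 - (-1)·0.0000 - (2)·0.1667 - (3)·1.6250) / (9) = -1.6898
  q = (8 - (2)·-1.1111 - (2)·0.1667 - (-2)·1.6250) / (7) = 1.8770
  r = (-12 - (-4)·-1.1111 - (2)·0.0000 - (4)·1.6250) / (12) = -1.9120
  s = (5 - (-2)·-1.1111 - (2)·0.0000 - (-2)·0.1667) / (8) = 0.3889

1.8770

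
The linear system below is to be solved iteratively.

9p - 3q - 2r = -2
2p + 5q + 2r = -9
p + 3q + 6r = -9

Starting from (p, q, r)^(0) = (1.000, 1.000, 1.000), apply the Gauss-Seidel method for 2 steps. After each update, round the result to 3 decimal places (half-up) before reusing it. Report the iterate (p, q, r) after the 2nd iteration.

Iteration 1:
  p = (-2 - (-3)·1.000 - (-2)·1.000) / (9) = 0.333
  q = (-9 - (2)·0.333 - (2)·1.000) / (5) = -2.333
  r = (-9 - (1)·0.333 - (3)·-2.333) / (6) = -0.389
Iteration 2:
  p = (-2 - (-3)·-2.333 - (-2)·-0.389) / (9) = -1.086
  q = (-9 - (2)·-1.086 - (2)·-0.389) / (5) = -1.210
  r = (-9 - (1)·-1.086 - (3)·-1.210) / (6) = -0.714

(-1.086, -1.210, -0.714)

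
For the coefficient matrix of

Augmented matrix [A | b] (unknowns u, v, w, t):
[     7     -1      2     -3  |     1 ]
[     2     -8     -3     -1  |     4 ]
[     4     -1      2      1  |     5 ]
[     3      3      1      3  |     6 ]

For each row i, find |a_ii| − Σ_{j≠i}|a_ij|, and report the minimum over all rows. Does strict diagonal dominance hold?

row 1: |7| − (1+2+3) = 1
row 2: |-8| − (2+3+1) = 2
row 3: |2| − (4+1+1) = -4
row 4: |3| − (3+3+1) = -4
minimum over rows = -4 → not strictly diagonally dominant

-4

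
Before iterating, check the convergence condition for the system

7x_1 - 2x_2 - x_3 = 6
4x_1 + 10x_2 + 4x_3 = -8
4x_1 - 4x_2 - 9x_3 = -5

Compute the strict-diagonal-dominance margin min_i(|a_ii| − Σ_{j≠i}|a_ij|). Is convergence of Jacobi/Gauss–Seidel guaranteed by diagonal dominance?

1

row 1: |7| − (2+1) = 4
row 2: |10| − (4+4) = 2
row 3: |-9| − (4+4) = 1
minimum over rows = 1 → strictly diagonally dominant (convergence guaranteed)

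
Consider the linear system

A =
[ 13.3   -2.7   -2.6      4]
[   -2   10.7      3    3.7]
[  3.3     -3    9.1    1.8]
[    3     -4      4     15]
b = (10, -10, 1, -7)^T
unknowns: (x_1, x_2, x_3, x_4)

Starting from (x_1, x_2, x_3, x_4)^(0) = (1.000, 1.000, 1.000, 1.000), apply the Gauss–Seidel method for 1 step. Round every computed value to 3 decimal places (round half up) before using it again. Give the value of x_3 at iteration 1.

-0.858

Iteration 1:
  x_1 = (10 - (-2.7)·1.000 - (-2.6)·1.000 - (4)·1.000) / (13.3) = 0.850
  x_2 = (-10 - (-2)·0.850 - (3)·1.000 - (3.7)·1.000) / (10.7) = -1.402
  x_3 = (1 - (3.3)·0.850 - (-3)·-1.402 - (1.8)·1.000) / (9.1) = -0.858
  x_4 = (-7 - (3)·0.850 - (-4)·-1.402 - (4)·-0.858) / (15) = -0.782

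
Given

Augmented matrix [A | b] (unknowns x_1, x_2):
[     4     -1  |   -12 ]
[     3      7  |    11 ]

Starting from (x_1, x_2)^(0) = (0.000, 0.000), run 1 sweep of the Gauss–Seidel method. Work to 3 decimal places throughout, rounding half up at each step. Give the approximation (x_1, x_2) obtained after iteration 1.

Iteration 1:
  x_1 = (-12 - (-1)·0.000) / (4) = -3.000
  x_2 = (11 - (3)·-3.000) / (7) = 2.857

(-3.000, 2.857)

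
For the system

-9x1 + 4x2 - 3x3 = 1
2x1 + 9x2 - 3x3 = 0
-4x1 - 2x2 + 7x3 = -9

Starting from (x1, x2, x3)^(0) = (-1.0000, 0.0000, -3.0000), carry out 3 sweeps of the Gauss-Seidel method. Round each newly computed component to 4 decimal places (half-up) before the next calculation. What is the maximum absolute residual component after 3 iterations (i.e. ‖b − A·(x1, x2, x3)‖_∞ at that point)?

1.7067

Iteration 1:
  x1 = (1 - (4)·0.0000 - (-3)·-3.0000) / (-9) = 0.8889
  x2 = (0 - (2)·0.8889 - (-3)·-3.0000) / (9) = -1.1975
  x3 = (-9 - (-4)·0.8889 - (-2)·-1.1975) / (7) = -1.1199
Iteration 2:
  x1 = (1 - (4)·-1.1975 - (-3)·-1.1199) / (-9) = -0.2700
  x2 = (0 - (2)·-0.2700 - (-3)·-1.1199) / (9) = -0.3133
  x3 = (-9 - (-4)·-0.2700 - (-2)·-0.3133) / (7) = -1.5295
Iteration 3:
  x1 = (1 - (4)·-0.3133 - (-3)·-1.5295) / (-9) = 0.2595
  x2 = (0 - (2)·0.2595 - (-3)·-1.5295) / (9) = -0.5675
  x3 = (-9 - (-4)·0.2595 - (-2)·-0.5675) / (7) = -1.2996
Residual b − A·x = (1.7067, 0.6897, 0.0002); ∞-norm = 1.7067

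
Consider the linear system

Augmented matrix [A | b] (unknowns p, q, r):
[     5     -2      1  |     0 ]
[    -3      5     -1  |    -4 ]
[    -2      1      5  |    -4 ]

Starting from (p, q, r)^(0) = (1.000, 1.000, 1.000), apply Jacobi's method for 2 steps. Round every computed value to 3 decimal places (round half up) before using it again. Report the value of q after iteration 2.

-0.800

Iteration 1:
  p = (0 - (-2)·1.000 - (1)·1.000) / (5) = 0.200
  q = (-4 - (-3)·1.000 - (-1)·1.000) / (5) = 0.000
  r = (-4 - (-2)·1.000 - (1)·1.000) / (5) = -0.600
Iteration 2:
  p = (0 - (-2)·0.000 - (1)·-0.600) / (5) = 0.120
  q = (-4 - (-3)·0.200 - (-1)·-0.600) / (5) = -0.800
  r = (-4 - (-2)·0.200 - (1)·0.000) / (5) = -0.720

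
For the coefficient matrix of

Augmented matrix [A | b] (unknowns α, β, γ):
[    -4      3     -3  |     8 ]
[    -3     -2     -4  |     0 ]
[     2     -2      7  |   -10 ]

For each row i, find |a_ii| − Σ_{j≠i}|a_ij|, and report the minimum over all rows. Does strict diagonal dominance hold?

row 1: |-4| − (3+3) = -2
row 2: |-2| − (3+4) = -5
row 3: |7| − (2+2) = 3
minimum over rows = -5 → not strictly diagonally dominant

-5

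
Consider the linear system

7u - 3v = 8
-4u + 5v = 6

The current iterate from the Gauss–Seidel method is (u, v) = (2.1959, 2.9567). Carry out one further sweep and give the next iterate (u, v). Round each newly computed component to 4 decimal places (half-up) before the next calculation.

(2.4100, 3.1280)

One sweep:
  u = (8 - (-3)·2.9567) / (7) = 2.4100
  v = (6 - (-4)·2.4100) / (5) = 3.1280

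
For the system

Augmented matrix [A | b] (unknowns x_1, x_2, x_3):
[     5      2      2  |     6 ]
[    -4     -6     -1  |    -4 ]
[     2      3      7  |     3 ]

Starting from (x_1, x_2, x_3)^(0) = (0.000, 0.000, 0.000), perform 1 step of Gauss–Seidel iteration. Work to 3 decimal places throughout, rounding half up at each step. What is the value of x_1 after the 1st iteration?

1.200

Iteration 1:
  x_1 = (6 - (2)·0.000 - (2)·0.000) / (5) = 1.200
  x_2 = (-4 - (-4)·1.200 - (-1)·0.000) / (-6) = -0.133
  x_3 = (3 - (2)·1.200 - (3)·-0.133) / (7) = 0.143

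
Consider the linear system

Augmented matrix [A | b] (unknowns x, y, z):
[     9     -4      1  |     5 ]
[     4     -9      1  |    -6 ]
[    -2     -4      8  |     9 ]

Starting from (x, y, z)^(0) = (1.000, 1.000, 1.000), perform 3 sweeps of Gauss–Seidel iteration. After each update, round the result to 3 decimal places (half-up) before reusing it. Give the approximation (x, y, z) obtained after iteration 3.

(0.899, 1.285, 1.992)

Iteration 1:
  x = (5 - (-4)·1.000 - (1)·1.000) / (9) = 0.889
  y = (-6 - (4)·0.889 - (1)·1.000) / (-9) = 1.173
  z = (9 - (-2)·0.889 - (-4)·1.173) / (8) = 1.934
Iteration 2:
  x = (5 - (-4)·1.173 - (1)·1.934) / (9) = 0.862
  y = (-6 - (4)·0.862 - (1)·1.934) / (-9) = 1.265
  z = (9 - (-2)·0.862 - (-4)·1.265) / (8) = 1.973
Iteration 3:
  x = (5 - (-4)·1.265 - (1)·1.973) / (9) = 0.899
  y = (-6 - (4)·0.899 - (1)·1.973) / (-9) = 1.285
  z = (9 - (-2)·0.899 - (-4)·1.285) / (8) = 1.992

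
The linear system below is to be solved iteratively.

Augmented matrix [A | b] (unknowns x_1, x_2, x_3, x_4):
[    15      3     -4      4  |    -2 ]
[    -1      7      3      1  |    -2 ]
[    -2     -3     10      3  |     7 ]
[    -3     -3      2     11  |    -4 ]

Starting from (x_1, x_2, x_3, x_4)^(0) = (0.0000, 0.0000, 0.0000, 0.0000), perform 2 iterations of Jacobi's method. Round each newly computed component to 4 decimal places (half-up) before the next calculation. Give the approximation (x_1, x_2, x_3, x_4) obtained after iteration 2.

Iteration 1:
  x_1 = (-2 - (3)·0.0000 - (-4)·0.0000 - (4)·0.0000) / (15) = -0.1333
  x_2 = (-2 - (-1)·0.0000 - (3)·0.0000 - (1)·0.0000) / (7) = -0.2857
  x_3 = (7 - (-2)·0.0000 - (-3)·0.0000 - (3)·0.0000) / (10) = 0.7000
  x_4 = (-4 - (-3)·0.0000 - (-3)·0.0000 - (2)·0.0000) / (11) = -0.3636
Iteration 2:
  x_1 = (-2 - (3)·-0.2857 - (-4)·0.7000 - (4)·-0.3636) / (15) = 0.2074
  x_2 = (-2 - (-1)·-0.1333 - (3)·0.7000 - (1)·-0.3636) / (7) = -0.5528
  x_3 = (7 - (-2)·-0.1333 - (-3)·-0.2857 - (3)·-0.3636) / (10) = 0.6967
  x_4 = (-4 - (-3)·-0.1333 - (-3)·-0.2857 - (2)·0.7000) / (11) = -0.6052

(0.2074, -0.5528, 0.6967, -0.6052)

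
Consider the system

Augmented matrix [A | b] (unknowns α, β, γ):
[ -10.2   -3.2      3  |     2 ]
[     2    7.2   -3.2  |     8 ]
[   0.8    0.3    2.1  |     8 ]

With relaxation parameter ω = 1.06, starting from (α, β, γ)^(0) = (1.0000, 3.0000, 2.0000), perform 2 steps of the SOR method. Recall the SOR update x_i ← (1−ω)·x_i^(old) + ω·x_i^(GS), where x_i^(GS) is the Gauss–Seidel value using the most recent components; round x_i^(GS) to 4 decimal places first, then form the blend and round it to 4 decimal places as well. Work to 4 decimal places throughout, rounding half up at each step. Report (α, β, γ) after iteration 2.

(0.3245, 2.7706, 3.2562)

Iteration 1:
  α: GS value = (2 - (-3.2)·3.0000 - (3)·2.0000) / (-10.2) = -0.5490;  α ← (1−ω)·1.0000 + ω·-0.5490 = -0.6419
  β: GS value = (8 - (2)·-0.6419 - (-3.2)·2.0000) / (7.2) = 2.1783;  β ← (1−ω)·3.0000 + ω·2.1783 = 2.1290
  γ: GS value = (8 - (0.8)·-0.6419 - (0.3)·2.1290) / (2.1) = 3.7499;  γ ← (1−ω)·2.0000 + ω·3.7499 = 3.8549
Iteration 2:
  α: GS value = (2 - (-3.2)·2.1290 - (3)·3.8549) / (-10.2) = 0.2698;  α ← (1−ω)·-0.6419 + ω·0.2698 = 0.3245
  β: GS value = (8 - (2)·0.3245 - (-3.2)·3.8549) / (7.2) = 2.7343;  β ← (1−ω)·2.1290 + ω·2.7343 = 2.7706
  γ: GS value = (8 - (0.8)·0.3245 - (0.3)·2.7706) / (2.1) = 3.2901;  γ ← (1−ω)·3.8549 + ω·3.2901 = 3.2562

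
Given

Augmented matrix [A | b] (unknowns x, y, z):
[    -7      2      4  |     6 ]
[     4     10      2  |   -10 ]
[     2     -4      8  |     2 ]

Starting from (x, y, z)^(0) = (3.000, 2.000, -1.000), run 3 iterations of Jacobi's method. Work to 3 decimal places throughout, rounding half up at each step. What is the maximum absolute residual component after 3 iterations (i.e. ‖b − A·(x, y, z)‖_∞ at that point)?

Iteration 1:
  x = (6 - (2)·2.000 - (4)·-1.000) / (-7) = -0.857
  y = (-10 - (4)·3.000 - (2)·-1.000) / (10) = -2.000
  z = (2 - (2)·3.000 - (-4)·2.000) / (8) = 0.500
Iteration 2:
  x = (6 - (2)·-2.000 - (4)·0.500) / (-7) = -1.143
  y = (-10 - (4)·-0.857 - (2)·0.500) / (10) = -0.757
  z = (2 - (2)·-0.857 - (-4)·-2.000) / (8) = -0.536
Iteration 3:
  x = (6 - (2)·-0.757 - (4)·-0.536) / (-7) = -1.380
  y = (-10 - (4)·-1.143 - (2)·-0.536) / (10) = -0.436
  z = (2 - (2)·-1.143 - (-4)·-0.757) / (8) = 0.157
Residual b − A·x = (-3.416, -0.434, 1.760); ∞-norm = 3.416

3.416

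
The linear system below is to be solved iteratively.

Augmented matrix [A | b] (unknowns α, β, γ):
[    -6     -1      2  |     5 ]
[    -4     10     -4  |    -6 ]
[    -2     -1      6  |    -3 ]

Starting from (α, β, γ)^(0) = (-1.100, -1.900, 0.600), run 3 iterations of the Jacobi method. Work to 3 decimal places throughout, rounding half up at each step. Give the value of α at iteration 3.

-0.880

Iteration 1:
  α = (5 - (-1)·-1.900 - (2)·0.600) / (-6) = -0.317
  β = (-6 - (-4)·-1.100 - (-4)·0.600) / (10) = -0.800
  γ = (-3 - (-2)·-1.100 - (-1)·-1.900) / (6) = -1.183
Iteration 2:
  α = (5 - (-1)·-0.800 - (2)·-1.183) / (-6) = -1.094
  β = (-6 - (-4)·-0.317 - (-4)·-1.183) / (10) = -1.200
  γ = (-3 - (-2)·-0.317 - (-1)·-0.800) / (6) = -0.739
Iteration 3:
  α = (5 - (-1)·-1.200 - (2)·-0.739) / (-6) = -0.880
  β = (-6 - (-4)·-1.094 - (-4)·-0.739) / (10) = -1.333
  γ = (-3 - (-2)·-1.094 - (-1)·-1.200) / (6) = -1.065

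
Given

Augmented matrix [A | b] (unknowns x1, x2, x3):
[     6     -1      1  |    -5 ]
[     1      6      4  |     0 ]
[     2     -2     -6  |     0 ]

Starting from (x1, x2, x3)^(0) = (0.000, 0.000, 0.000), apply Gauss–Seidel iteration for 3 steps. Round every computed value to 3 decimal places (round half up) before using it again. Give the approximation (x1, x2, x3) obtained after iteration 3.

Iteration 1:
  x1 = (-5 - (-1)·0.000 - (1)·0.000) / (6) = -0.833
  x2 = (0 - (1)·-0.833 - (4)·0.000) / (6) = 0.139
  x3 = (0 - (2)·-0.833 - (-2)·0.139) / (-6) = -0.324
Iteration 2:
  x1 = (-5 - (-1)·0.139 - (1)·-0.324) / (6) = -0.756
  x2 = (0 - (1)·-0.756 - (4)·-0.324) / (6) = 0.342
  x3 = (0 - (2)·-0.756 - (-2)·0.342) / (-6) = -0.366
Iteration 3:
  x1 = (-5 - (-1)·0.342 - (1)·-0.366) / (6) = -0.715
  x2 = (0 - (1)·-0.715 - (4)·-0.366) / (6) = 0.363
  x3 = (0 - (2)·-0.715 - (-2)·0.363) / (-6) = -0.359

(-0.715, 0.363, -0.359)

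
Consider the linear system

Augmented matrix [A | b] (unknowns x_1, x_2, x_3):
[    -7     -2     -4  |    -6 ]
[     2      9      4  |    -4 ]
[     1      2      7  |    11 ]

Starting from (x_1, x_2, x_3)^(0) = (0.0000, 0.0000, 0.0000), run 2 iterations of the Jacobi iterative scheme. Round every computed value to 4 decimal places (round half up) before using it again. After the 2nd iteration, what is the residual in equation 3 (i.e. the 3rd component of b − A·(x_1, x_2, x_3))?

Iteration 1:
  x_1 = (-6 - (-2)·0.0000 - (-4)·0.0000) / (-7) = 0.8571
  x_2 = (-4 - (2)·0.0000 - (4)·0.0000) / (9) = -0.4444
  x_3 = (11 - (1)·0.0000 - (2)·0.0000) / (7) = 1.5714
Iteration 2:
  x_1 = (-6 - (-2)·-0.4444 - (-4)·1.5714) / (-7) = 0.0862
  x_2 = (-4 - (2)·0.8571 - (4)·1.5714) / (9) = -1.3333
  x_3 = (11 - (1)·0.8571 - (2)·-0.4444) / (7) = 1.5760
Residual b − A·x = (-1.7592, 1.5233, 2.5484)

2.5484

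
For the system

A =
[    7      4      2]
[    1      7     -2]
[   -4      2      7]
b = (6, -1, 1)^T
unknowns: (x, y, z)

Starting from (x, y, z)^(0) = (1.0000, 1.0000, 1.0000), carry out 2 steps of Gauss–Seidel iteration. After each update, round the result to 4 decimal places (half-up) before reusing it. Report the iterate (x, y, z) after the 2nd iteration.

Iteration 1:
  x = (6 - (4)·1.0000 - (2)·1.0000) / (7) = 0.0000
  y = (-1 - (1)·0.0000 - (-2)·1.0000) / (7) = 0.1429
  z = (1 - (-4)·0.0000 - (2)·0.1429) / (7) = 0.1020
Iteration 2:
  x = (6 - (4)·0.1429 - (2)·0.1020) / (7) = 0.7463
  y = (-1 - (1)·0.7463 - (-2)·0.1020) / (7) = -0.2203
  z = (1 - (-4)·0.7463 - (2)·-0.2203) / (7) = 0.6323

(0.7463, -0.2203, 0.6323)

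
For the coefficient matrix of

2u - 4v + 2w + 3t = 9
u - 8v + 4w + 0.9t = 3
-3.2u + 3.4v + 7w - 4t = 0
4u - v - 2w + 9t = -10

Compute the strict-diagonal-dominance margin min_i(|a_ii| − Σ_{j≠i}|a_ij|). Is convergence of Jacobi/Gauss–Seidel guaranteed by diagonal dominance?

-7

row 1: |2| − (4+2+3) = -7
row 2: |-8| − (1+4+0.9) = 2.1
row 3: |7| − (3.2+3.4+4) = -3.6
row 4: |9| − (4+1+2) = 2
minimum over rows = -7 → not strictly diagonally dominant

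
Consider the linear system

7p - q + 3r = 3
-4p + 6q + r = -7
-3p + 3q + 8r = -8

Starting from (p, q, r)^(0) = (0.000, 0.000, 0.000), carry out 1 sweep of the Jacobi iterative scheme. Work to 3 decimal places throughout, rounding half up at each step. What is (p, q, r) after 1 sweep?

Iteration 1:
  p = (3 - (-1)·0.000 - (3)·0.000) / (7) = 0.429
  q = (-7 - (-4)·0.000 - (1)·0.000) / (6) = -1.167
  r = (-8 - (-3)·0.000 - (3)·0.000) / (8) = -1.000

(0.429, -1.167, -1.000)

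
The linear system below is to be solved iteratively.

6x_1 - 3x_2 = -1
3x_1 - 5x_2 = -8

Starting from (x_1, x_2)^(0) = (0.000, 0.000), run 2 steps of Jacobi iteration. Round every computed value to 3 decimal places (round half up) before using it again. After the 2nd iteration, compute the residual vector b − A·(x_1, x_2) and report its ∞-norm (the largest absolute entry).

2.399

Iteration 1:
  x_1 = (-1 - (-3)·0.000) / (6) = -0.167
  x_2 = (-8 - (3)·0.000) / (-5) = 1.600
Iteration 2:
  x_1 = (-1 - (-3)·1.600) / (6) = 0.633
  x_2 = (-8 - (3)·-0.167) / (-5) = 1.500
Residual b − A·x = (-0.298, -2.399); ∞-norm = 2.399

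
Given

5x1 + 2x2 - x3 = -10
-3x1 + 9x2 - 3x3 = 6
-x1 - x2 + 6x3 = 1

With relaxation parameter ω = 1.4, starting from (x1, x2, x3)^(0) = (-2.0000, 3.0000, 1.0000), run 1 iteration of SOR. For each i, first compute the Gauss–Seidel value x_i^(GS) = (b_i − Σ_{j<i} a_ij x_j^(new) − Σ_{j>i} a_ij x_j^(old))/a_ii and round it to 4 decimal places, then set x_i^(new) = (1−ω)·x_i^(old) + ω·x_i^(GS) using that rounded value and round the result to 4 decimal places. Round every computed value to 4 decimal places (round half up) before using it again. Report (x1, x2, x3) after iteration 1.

Iteration 1:
  x1: GS value = (-10 - (2)·3.0000 - (-1)·1.0000) / (5) = -3.0000;  x1 ← (1−ω)·-2.0000 + ω·-3.0000 = -3.4000
  x2: GS value = (6 - (-3)·-3.4000 - (-3)·1.0000) / (9) = -0.1333;  x2 ← (1−ω)·3.0000 + ω·-0.1333 = -1.3866
  x3: GS value = (1 - (-1)·-3.4000 - (-1)·-1.3866) / (6) = -0.6311;  x3 ← (1−ω)·1.0000 + ω·-0.6311 = -1.2835

(-3.4000, -1.3866, -1.2835)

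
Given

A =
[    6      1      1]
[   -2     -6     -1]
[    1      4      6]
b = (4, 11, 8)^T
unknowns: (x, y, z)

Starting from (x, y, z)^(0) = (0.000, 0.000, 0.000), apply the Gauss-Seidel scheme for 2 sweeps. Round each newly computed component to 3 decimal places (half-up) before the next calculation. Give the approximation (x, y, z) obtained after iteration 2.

Iteration 1:
  x = (4 - (1)·0.000 - (1)·0.000) / (6) = 0.667
  y = (11 - (-2)·0.667 - (-1)·0.000) / (-6) = -2.056
  z = (8 - (1)·0.667 - (4)·-2.056) / (6) = 2.593
Iteration 2:
  x = (4 - (1)·-2.056 - (1)·2.593) / (6) = 0.577
  y = (11 - (-2)·0.577 - (-1)·2.593) / (-6) = -2.458
  z = (8 - (1)·0.577 - (4)·-2.458) / (6) = 2.876

(0.577, -2.458, 2.876)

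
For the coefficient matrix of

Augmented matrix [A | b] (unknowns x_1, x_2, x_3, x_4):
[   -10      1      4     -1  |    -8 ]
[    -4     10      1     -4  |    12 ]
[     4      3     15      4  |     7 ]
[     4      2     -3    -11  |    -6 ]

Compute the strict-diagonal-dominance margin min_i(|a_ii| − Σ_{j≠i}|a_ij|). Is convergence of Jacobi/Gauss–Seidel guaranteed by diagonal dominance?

row 1: |-10| − (1+4+1) = 4
row 2: |10| − (4+1+4) = 1
row 3: |15| − (4+3+4) = 4
row 4: |-11| − (4+2+3) = 2
minimum over rows = 1 → strictly diagonally dominant (convergence guaranteed)

1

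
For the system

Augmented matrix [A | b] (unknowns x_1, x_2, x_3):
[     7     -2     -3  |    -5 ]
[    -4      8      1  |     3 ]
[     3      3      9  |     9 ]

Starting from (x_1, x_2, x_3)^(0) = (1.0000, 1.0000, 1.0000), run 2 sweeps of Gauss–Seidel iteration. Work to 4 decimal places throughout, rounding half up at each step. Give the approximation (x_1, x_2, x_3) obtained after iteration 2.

Iteration 1:
  x_1 = (-5 - (-2)·1.0000 - (-3)·1.0000) / (7) = 0.0000
  x_2 = (3 - (-4)·0.0000 - (1)·1.0000) / (8) = 0.2500
  x_3 = (9 - (3)·0.0000 - (3)·0.2500) / (9) = 0.9167
Iteration 2:
  x_1 = (-5 - (-2)·0.2500 - (-3)·0.9167) / (7) = -0.2500
  x_2 = (3 - (-4)·-0.2500 - (1)·0.9167) / (8) = 0.1354
  x_3 = (9 - (3)·-0.2500 - (3)·0.1354) / (9) = 1.0382

(-0.2500, 0.1354, 1.0382)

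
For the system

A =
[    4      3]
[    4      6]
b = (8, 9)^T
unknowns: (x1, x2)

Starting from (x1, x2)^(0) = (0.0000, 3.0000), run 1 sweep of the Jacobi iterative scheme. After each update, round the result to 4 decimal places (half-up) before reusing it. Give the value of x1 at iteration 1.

-0.2500

Iteration 1:
  x1 = (8 - (3)·3.0000) / (4) = -0.2500
  x2 = (9 - (4)·0.0000) / (6) = 1.5000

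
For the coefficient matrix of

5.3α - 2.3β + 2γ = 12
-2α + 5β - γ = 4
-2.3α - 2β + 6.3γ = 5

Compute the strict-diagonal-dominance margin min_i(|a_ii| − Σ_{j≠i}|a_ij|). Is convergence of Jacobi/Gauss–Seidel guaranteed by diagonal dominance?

1

row 1: |5.3| − (2.3+2) = 1
row 2: |5| − (2+1) = 2
row 3: |6.3| − (2.3+2) = 2
minimum over rows = 1 → strictly diagonally dominant (convergence guaranteed)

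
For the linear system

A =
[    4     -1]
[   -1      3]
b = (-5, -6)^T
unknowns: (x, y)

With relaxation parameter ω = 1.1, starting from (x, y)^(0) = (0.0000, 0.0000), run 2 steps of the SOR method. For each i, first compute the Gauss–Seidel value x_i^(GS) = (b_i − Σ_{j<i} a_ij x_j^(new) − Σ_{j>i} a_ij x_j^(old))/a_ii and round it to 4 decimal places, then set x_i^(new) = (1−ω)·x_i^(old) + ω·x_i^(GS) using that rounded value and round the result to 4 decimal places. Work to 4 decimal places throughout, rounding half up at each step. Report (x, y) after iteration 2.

Iteration 1:
  x: GS value = (-5 - (-1)·0.0000) / (4) = -1.2500;  x ← (1−ω)·0.0000 + ω·-1.2500 = -1.3750
  y: GS value = (-6 - (-1)·-1.3750) / (3) = -2.4583;  y ← (1−ω)·0.0000 + ω·-2.4583 = -2.7041
Iteration 2:
  x: GS value = (-5 - (-1)·-2.7041) / (4) = -1.9260;  x ← (1−ω)·-1.3750 + ω·-1.9260 = -1.9811
  y: GS value = (-6 - (-1)·-1.9811) / (3) = -2.6604;  y ← (1−ω)·-2.7041 + ω·-2.6604 = -2.6560

(-1.9811, -2.6560)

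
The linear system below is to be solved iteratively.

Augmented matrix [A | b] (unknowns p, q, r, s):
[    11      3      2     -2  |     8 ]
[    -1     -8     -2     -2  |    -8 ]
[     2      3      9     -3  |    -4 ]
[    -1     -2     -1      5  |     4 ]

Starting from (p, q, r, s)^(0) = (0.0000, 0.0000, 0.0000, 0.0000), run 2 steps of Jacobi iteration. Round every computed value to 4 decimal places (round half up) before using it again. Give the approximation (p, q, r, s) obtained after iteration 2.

Iteration 1:
  p = (8 - (3)·0.0000 - (2)·0.0000 - (-2)·0.0000) / (11) = 0.7273
  q = (-8 - (-1)·0.0000 - (-2)·0.0000 - (-2)·0.0000) / (-8) = 1.0000
  r = (-4 - (2)·0.0000 - (3)·0.0000 - (-3)·0.0000) / (9) = -0.4444
  s = (4 - (-1)·0.0000 - (-2)·0.0000 - (-1)·0.0000) / (5) = 0.8000
Iteration 2:
  p = (8 - (3)·1.0000 - (2)·-0.4444 - (-2)·0.8000) / (11) = 0.6808
  q = (-8 - (-1)·0.7273 - (-2)·-0.4444 - (-2)·0.8000) / (-8) = 0.8202
  r = (-4 - (2)·0.7273 - (3)·1.0000 - (-3)·0.8000) / (9) = -0.6727
  s = (4 - (-1)·0.7273 - (-2)·1.0000 - (-1)·-0.4444) / (5) = 1.2566

(0.6808, 0.8202, -0.6727, 1.2566)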